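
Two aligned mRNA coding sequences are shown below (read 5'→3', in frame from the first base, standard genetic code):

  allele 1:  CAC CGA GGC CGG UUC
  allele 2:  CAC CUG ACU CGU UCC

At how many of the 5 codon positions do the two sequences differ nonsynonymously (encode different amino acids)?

Codon 1: CAC His / CAC His — identical.
Codon 2: CGA Arg / CUG Leu — nonsynonymous.
Codon 3: GGC Gly / ACU Thr — nonsynonymous.
Codon 4: CGG Arg / CGU Arg — synonymous.
Codon 5: UUC Phe / UCC Ser — nonsynonymous.
Nonsynonymous differences: 3.

3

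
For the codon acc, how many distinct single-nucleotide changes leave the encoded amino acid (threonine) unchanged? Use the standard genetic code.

3

Position 1: none → 0 synonymous.
Position 2: none → 0 synonymous.
Position 3: ACU, ACA, ACG → 3 synonymous.
Total: 0 + 0 + 3 = 3.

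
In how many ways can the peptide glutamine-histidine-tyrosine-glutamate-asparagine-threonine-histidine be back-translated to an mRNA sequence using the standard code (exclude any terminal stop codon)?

256

Gln: 2 codons.
His: 2 codons.
Tyr: 2 codons.
Glu: 2 codons.
Asn: 2 codons.
Thr: 4 codons.
His: 2 codons.
2 × 2 × 2 × 2 × 2 × 4 × 2 = 256.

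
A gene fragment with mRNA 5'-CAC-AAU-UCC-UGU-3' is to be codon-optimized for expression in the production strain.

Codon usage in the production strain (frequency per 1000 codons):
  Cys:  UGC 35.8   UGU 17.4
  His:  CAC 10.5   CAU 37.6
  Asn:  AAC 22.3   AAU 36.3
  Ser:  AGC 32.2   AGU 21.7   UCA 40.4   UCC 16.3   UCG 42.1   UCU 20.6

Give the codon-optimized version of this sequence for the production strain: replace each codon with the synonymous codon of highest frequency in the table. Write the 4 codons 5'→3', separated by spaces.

CAU AAU UCG UGC

Codon 1 (His): best is CAU at 37.6.
Codon 2 (Asn): best is AAU at 36.3.
Codon 3 (Ser): best is UCG at 42.1.
Codon 4 (Cys): best is UGC at 35.8.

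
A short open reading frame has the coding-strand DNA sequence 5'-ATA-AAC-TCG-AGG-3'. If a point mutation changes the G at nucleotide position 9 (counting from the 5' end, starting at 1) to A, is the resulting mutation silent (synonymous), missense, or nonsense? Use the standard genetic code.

silent

Position 9 falls in codon 3: TCG → Ser.
After the substitution the codon is TCA → Ser.
Both encode Ser, so the change is synonymous.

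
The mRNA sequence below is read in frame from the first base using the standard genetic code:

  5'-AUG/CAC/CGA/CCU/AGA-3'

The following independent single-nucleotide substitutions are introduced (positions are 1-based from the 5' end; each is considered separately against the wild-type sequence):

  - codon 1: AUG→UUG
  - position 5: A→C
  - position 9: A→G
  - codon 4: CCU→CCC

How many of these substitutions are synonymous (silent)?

2

Codon 1: AUG (Met) → UUG (Leu) — missense.
Codon 2: CAC (His) → CCC (Pro) — missense.
Codon 3: CGA (Arg) → CGG (Arg) — synonymous.
Codon 4: CCU (Pro) → CCC (Pro) — synonymous.
Synonymous: 2 of 4.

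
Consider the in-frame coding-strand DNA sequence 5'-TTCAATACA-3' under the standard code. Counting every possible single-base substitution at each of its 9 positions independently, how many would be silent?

Codon 1 (TTC, Phe): 1 synonymous substitution.
Codon 2 (AAT, Asn): 1 synonymous substitution.
Codon 3 (ACA, Thr): 3 synonymous substitutions.
Total: 1 + 1 + 3 = 5.

5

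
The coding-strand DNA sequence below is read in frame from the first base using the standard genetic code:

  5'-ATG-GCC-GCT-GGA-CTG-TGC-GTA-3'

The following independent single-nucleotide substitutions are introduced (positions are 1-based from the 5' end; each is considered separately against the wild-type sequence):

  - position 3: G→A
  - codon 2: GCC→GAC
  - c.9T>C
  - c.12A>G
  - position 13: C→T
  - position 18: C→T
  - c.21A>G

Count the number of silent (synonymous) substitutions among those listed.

5

Codon 1: ATG (Met) → ATA (Ile) — missense.
Codon 2: GCC (Ala) → GAC (Asp) — missense.
Codon 3: GCT (Ala) → GCC (Ala) — synonymous.
Codon 4: GGA (Gly) → GGG (Gly) — synonymous.
Codon 5: CTG (Leu) → TTG (Leu) — synonymous.
Codon 6: TGC (Cys) → TGT (Cys) — synonymous.
Codon 7: GTA (Val) → GTG (Val) — synonymous.
Synonymous: 5 of 7.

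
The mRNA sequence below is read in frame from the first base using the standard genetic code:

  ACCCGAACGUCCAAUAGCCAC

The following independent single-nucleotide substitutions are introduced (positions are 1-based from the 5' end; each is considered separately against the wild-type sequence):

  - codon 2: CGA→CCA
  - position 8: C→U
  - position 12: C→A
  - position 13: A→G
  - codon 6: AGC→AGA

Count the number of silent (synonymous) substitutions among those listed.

1

Codon 2: CGA (Arg) → CCA (Pro) — missense.
Codon 3: ACG (Thr) → AUG (Met) — missense.
Codon 4: UCC (Ser) → UCA (Ser) — synonymous.
Codon 5: AAU (Asn) → GAU (Asp) — missense.
Codon 6: AGC (Ser) → AGA (Arg) — missense.
Synonymous: 1 of 5.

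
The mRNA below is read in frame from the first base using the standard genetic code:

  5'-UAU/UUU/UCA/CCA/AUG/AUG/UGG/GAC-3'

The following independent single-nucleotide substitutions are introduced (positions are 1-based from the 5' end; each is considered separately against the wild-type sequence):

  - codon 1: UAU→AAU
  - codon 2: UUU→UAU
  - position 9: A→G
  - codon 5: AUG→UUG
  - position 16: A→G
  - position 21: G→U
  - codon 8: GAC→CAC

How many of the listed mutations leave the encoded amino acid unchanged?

Codon 1: UAU (Tyr) → AAU (Asn) — missense.
Codon 2: UUU (Phe) → UAU (Tyr) — missense.
Codon 3: UCA (Ser) → UCG (Ser) — synonymous.
Codon 5: AUG (Met) → UUG (Leu) — missense.
Codon 6: AUG (Met) → GUG (Val) — missense.
Codon 7: UGG (Trp) → UGU (Cys) — missense.
Codon 8: GAC (Asp) → CAC (His) — missense.
Synonymous: 1 of 7.

1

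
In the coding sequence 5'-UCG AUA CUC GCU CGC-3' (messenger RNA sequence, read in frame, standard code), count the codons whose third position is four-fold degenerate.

Codon 1 UCG (Ser): third position 4-fold.
Codon 2 AUA (Ile): third position 3-fold.
Codon 3 CUC (Leu): third position 4-fold.
Codon 4 GCU (Ala): third position 4-fold.
Codon 5 CGC (Arg): third position 4-fold.
Four-fold degenerate third positions: 4.

4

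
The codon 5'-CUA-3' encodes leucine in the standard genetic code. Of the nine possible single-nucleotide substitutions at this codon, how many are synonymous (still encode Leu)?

Position 1: UUA → 1 synonymous.
Position 2: none → 0 synonymous.
Position 3: CUU, CUC, CUG → 3 synonymous.
Total: 1 + 0 + 3 = 4.

4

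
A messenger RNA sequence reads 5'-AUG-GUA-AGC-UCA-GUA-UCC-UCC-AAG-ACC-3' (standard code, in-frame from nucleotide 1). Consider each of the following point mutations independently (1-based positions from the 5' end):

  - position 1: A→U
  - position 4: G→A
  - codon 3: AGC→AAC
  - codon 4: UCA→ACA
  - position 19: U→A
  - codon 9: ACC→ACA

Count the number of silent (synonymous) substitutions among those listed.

Codon 1: AUG (Met) → UUG (Leu) — missense.
Codon 2: GUA (Val) → AUA (Ile) — missense.
Codon 3: AGC (Ser) → AAC (Asn) — missense.
Codon 4: UCA (Ser) → ACA (Thr) — missense.
Codon 7: UCC (Ser) → ACC (Thr) — missense.
Codon 9: ACC (Thr) → ACA (Thr) — synonymous.
Synonymous: 1 of 6.

1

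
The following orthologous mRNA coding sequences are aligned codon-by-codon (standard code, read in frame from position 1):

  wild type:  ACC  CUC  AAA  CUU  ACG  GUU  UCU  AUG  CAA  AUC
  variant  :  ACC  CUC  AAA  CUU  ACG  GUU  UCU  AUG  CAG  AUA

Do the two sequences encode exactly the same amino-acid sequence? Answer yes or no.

Codon 1: ACC Thr / ACC Thr — identical.
Codon 2: CUC Leu / CUC Leu — identical.
Codon 3: AAA Lys / AAA Lys — identical.
Codon 4: CUU Leu / CUU Leu — identical.
Codon 5: ACG Thr / ACG Thr — identical.
Codon 6: GUU Val / GUU Val — identical.
Codon 7: UCU Ser / UCU Ser — identical.
Codon 8: AUG Met / AUG Met — identical.
Codon 9: CAA Gln / CAG Gln — synonymous.
Codon 10: AUC Ile / AUA Ile — synonymous.
Nonsynonymous differences: 0 → same protein.

yes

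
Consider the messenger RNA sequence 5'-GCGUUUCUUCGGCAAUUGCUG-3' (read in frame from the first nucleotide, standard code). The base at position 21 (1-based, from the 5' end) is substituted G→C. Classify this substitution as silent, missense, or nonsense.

silent

Position 21 falls in codon 7: CUG → Leu.
After the substitution the codon is CUC → Leu.
Both encode Leu, so the change is synonymous.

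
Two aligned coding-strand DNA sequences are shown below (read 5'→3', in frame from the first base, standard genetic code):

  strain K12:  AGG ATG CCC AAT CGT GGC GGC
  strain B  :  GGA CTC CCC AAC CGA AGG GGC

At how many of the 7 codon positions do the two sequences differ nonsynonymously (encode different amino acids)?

Codon 1: AGG Arg / GGA Gly — nonsynonymous.
Codon 2: ATG Met / CTC Leu — nonsynonymous.
Codon 3: CCC Pro / CCC Pro — identical.
Codon 4: AAT Asn / AAC Asn — synonymous.
Codon 5: CGT Arg / CGA Arg — synonymous.
Codon 6: GGC Gly / AGG Arg — nonsynonymous.
Codon 7: GGC Gly / GGC Gly — identical.
Nonsynonymous differences: 3.

3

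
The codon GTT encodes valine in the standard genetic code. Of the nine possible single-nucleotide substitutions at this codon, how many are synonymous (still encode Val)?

3

Position 1: none → 0 synonymous.
Position 2: none → 0 synonymous.
Position 3: GTC, GTA, GTG → 3 synonymous.
Total: 0 + 0 + 3 = 3.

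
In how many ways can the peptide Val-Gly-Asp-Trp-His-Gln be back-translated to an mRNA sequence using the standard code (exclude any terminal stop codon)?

Val: 4 codons.
Gly: 4 codons.
Asp: 2 codons.
Trp: 1 codon.
His: 2 codons.
Gln: 2 codons.
4 × 4 × 2 × 1 × 2 × 2 = 128.

128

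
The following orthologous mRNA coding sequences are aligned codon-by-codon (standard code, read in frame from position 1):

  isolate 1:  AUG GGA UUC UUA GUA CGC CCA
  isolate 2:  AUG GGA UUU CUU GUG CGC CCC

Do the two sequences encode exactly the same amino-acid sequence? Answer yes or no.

yes

Codon 1: AUG Met / AUG Met — identical.
Codon 2: GGA Gly / GGA Gly — identical.
Codon 3: UUC Phe / UUU Phe — synonymous.
Codon 4: UUA Leu / CUU Leu — synonymous.
Codon 5: GUA Val / GUG Val — synonymous.
Codon 6: CGC Arg / CGC Arg — identical.
Codon 7: CCA Pro / CCC Pro — synonymous.
Nonsynonymous differences: 0 → same protein.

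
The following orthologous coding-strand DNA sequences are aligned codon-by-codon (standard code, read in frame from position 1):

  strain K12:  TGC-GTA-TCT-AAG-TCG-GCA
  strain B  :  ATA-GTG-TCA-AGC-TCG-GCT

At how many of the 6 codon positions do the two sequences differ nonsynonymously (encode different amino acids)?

2

Codon 1: TGC Cys / ATA Ile — nonsynonymous.
Codon 2: GTA Val / GTG Val — synonymous.
Codon 3: TCT Ser / TCA Ser — synonymous.
Codon 4: AAG Lys / AGC Ser — nonsynonymous.
Codon 5: TCG Ser / TCG Ser — identical.
Codon 6: GCA Ala / GCT Ala — synonymous.
Nonsynonymous differences: 2.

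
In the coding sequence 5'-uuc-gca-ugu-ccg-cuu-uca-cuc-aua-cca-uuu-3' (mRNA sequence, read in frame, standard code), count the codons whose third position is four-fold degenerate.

Codon 1 UUC (Phe): third position 2-fold.
Codon 2 GCA (Ala): third position 4-fold.
Codon 3 UGU (Cys): third position 2-fold.
Codon 4 CCG (Pro): third position 4-fold.
Codon 5 CUU (Leu): third position 4-fold.
Codon 6 UCA (Ser): third position 4-fold.
Codon 7 CUC (Leu): third position 4-fold.
Codon 8 AUA (Ile): third position 3-fold.
Codon 9 CCA (Pro): third position 4-fold.
Codon 10 UUU (Phe): third position 2-fold.
Four-fold degenerate third positions: 6.

6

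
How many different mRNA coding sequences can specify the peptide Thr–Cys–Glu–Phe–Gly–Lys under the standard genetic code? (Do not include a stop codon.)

Thr: 4 codons.
Cys: 2 codons.
Glu: 2 codons.
Phe: 2 codons.
Gly: 4 codons.
Lys: 2 codons.
4 × 2 × 2 × 2 × 4 × 2 = 256.

256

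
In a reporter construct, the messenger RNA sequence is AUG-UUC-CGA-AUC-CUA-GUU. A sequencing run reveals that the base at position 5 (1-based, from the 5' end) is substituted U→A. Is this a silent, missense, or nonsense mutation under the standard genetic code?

Position 5 falls in codon 2: UUC → Phe.
After the substitution the codon is UAC → Tyr.
Phe ≠ Tyr, so this is a missense mutation.

missense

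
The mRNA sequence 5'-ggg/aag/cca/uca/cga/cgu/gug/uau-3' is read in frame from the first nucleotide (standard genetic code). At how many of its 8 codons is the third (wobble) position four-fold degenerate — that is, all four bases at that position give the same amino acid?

Codon 1 GGG (Gly): third position 4-fold.
Codon 2 AAG (Lys): third position 2-fold.
Codon 3 CCA (Pro): third position 4-fold.
Codon 4 UCA (Ser): third position 4-fold.
Codon 5 CGA (Arg): third position 4-fold.
Codon 6 CGU (Arg): third position 4-fold.
Codon 7 GUG (Val): third position 4-fold.
Codon 8 UAU (Tyr): third position 2-fold.
Four-fold degenerate third positions: 6.

6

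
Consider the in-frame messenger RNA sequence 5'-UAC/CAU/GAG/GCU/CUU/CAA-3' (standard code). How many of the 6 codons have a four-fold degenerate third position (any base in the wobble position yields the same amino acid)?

Codon 1 UAC (Tyr): third position 2-fold.
Codon 2 CAU (His): third position 2-fold.
Codon 3 GAG (Glu): third position 2-fold.
Codon 4 GCU (Ala): third position 4-fold.
Codon 5 CUU (Leu): third position 4-fold.
Codon 6 CAA (Gln): third position 2-fold.
Four-fold degenerate third positions: 2.

2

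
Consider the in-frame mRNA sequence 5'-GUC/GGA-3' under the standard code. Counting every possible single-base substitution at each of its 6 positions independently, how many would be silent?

6

Codon 1 (GUC, Val): 3 synonymous substitutions.
Codon 2 (GGA, Gly): 3 synonymous substitutions.
Total: 3 + 3 = 6.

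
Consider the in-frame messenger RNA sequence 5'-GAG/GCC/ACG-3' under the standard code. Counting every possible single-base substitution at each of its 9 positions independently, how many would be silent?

Codon 1 (GAG, Glu): 1 synonymous substitution.
Codon 2 (GCC, Ala): 3 synonymous substitutions.
Codon 3 (ACG, Thr): 3 synonymous substitutions.
Total: 1 + 3 + 3 = 7.

7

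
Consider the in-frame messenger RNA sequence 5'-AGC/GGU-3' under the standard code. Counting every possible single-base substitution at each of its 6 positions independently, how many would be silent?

4

Codon 1 (AGC, Ser): 1 synonymous substitution.
Codon 2 (GGU, Gly): 3 synonymous substitutions.
Total: 1 + 3 = 4.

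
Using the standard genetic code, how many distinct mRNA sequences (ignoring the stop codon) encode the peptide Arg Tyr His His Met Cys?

96

Arg: 6 codons.
Tyr: 2 codons.
His: 2 codons.
His: 2 codons.
Met: 1 codon.
Cys: 2 codons.
6 × 2 × 2 × 2 × 1 × 2 = 96.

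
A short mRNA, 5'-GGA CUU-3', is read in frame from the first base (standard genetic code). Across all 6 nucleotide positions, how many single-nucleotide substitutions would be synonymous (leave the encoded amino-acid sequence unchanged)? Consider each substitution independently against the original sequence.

Codon 1 (GGA, Gly): 3 synonymous substitutions.
Codon 2 (CUU, Leu): 3 synonymous substitutions.
Total: 3 + 3 = 6.

6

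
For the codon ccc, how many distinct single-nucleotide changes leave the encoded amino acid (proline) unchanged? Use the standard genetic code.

Position 1: none → 0 synonymous.
Position 2: none → 0 synonymous.
Position 3: CCU, CCA, CCG → 3 synonymous.
Total: 0 + 0 + 3 = 3.

3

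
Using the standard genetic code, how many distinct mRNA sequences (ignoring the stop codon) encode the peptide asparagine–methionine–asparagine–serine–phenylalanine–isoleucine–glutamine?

288

Asn: 2 codons.
Met: 1 codon.
Asn: 2 codons.
Ser: 6 codons.
Phe: 2 codons.
Ile: 3 codons.
Gln: 2 codons.
2 × 1 × 2 × 6 × 2 × 3 × 2 = 288.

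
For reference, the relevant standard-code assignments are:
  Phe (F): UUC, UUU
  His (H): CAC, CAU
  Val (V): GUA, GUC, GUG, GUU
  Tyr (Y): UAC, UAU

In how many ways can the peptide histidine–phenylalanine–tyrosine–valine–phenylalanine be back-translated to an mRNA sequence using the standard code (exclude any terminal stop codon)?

64

His: 2 codons.
Phe: 2 codons.
Tyr: 2 codons.
Val: 4 codons.
Phe: 2 codons.
2 × 2 × 2 × 4 × 2 = 64.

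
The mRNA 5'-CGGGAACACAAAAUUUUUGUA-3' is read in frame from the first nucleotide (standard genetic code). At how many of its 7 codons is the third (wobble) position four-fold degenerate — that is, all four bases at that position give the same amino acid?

2

Codon 1 CGG (Arg): third position 4-fold.
Codon 2 GAA (Glu): third position 2-fold.
Codon 3 CAC (His): third position 2-fold.
Codon 4 AAA (Lys): third position 2-fold.
Codon 5 AUU (Ile): third position 3-fold.
Codon 6 UUU (Phe): third position 2-fold.
Codon 7 GUA (Val): third position 4-fold.
Four-fold degenerate third positions: 2.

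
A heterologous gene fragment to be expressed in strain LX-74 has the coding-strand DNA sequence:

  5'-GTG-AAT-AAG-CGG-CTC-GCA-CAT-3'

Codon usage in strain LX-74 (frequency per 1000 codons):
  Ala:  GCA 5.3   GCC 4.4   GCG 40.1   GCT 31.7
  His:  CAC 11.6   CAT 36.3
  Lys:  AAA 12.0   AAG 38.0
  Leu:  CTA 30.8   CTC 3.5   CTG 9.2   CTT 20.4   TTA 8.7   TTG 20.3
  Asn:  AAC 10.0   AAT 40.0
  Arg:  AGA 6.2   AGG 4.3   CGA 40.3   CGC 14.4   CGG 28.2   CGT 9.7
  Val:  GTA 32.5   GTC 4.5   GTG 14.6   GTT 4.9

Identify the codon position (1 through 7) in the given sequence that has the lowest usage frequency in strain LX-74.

5

Codon 1 GTG (Val): 14.6 per 1000.
Codon 2 AAT (Asn): 40.0 per 1000.
Codon 3 AAG (Lys): 38.0 per 1000.
Codon 4 CGG (Arg): 28.2 per 1000.
Codon 5 CTC (Leu): 3.5 per 1000.
Codon 6 GCA (Ala): 5.3 per 1000.
Codon 7 CAT (His): 36.3 per 1000.
Lowest frequency is 3.5 at codon 5.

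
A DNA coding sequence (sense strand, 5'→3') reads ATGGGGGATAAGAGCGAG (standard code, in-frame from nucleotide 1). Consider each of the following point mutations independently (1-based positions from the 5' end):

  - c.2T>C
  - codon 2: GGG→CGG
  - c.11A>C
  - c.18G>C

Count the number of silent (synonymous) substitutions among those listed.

Codon 1: ATG (Met) → ACG (Thr) — missense.
Codon 2: GGG (Gly) → CGG (Arg) — missense.
Codon 4: AAG (Lys) → ACG (Thr) — missense.
Codon 6: GAG (Glu) → GAC (Asp) — missense.
Synonymous: 0 of 4.

0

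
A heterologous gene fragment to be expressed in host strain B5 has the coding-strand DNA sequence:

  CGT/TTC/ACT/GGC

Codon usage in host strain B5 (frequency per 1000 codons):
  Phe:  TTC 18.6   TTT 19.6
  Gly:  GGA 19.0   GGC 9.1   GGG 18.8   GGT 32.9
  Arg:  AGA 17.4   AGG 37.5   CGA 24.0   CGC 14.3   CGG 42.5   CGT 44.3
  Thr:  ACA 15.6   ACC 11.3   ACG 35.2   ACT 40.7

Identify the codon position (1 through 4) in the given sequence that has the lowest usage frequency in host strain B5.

4

Codon 1 CGT (Arg): 44.3 per 1000.
Codon 2 TTC (Phe): 18.6 per 1000.
Codon 3 ACT (Thr): 40.7 per 1000.
Codon 4 GGC (Gly): 9.1 per 1000.
Lowest frequency is 9.1 at codon 4.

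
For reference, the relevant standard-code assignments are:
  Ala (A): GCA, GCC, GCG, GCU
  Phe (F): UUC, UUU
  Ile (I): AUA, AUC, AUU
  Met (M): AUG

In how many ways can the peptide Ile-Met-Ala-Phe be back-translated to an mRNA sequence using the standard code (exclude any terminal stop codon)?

Ile: 3 codons.
Met: 1 codon.
Ala: 4 codons.
Phe: 2 codons.
3 × 1 × 4 × 2 = 24.

24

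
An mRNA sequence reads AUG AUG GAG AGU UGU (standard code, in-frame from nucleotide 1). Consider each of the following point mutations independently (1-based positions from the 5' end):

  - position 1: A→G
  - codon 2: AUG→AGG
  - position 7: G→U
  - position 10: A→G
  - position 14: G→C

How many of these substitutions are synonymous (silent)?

0

Codon 1: AUG (Met) → GUG (Val) — missense.
Codon 2: AUG (Met) → AGG (Arg) — missense.
Codon 3: GAG (Glu) → UAG (Stop) — nonsense.
Codon 4: AGU (Ser) → GGU (Gly) — missense.
Codon 5: UGU (Cys) → UCU (Ser) — missense.
Synonymous: 0 of 5.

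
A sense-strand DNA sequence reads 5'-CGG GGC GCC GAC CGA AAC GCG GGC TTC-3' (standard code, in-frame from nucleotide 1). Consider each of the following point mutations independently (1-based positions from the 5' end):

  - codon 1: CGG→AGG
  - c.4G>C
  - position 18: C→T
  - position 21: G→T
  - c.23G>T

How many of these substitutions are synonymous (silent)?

Codon 1: CGG (Arg) → AGG (Arg) — synonymous.
Codon 2: GGC (Gly) → CGC (Arg) — missense.
Codon 6: AAC (Asn) → AAT (Asn) — synonymous.
Codon 7: GCG (Ala) → GCT (Ala) — synonymous.
Codon 8: GGC (Gly) → GTC (Val) — missense.
Synonymous: 3 of 5.

3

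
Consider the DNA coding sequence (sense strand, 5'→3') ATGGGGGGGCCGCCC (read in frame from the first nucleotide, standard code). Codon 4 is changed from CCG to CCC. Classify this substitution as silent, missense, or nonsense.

Position 12 falls in codon 4: CCG → Pro.
After the substitution the codon is CCC → Pro.
Both encode Pro, so the change is synonymous.

silent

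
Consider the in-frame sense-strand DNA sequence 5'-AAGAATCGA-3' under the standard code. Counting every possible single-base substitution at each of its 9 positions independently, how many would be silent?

Codon 1 (AAG, Lys): 1 synonymous substitution.
Codon 2 (AAT, Asn): 1 synonymous substitution.
Codon 3 (CGA, Arg): 4 synonymous substitutions.
Total: 1 + 1 + 4 = 6.

6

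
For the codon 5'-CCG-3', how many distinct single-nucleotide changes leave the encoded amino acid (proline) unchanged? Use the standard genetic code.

3

Position 1: none → 0 synonymous.
Position 2: none → 0 synonymous.
Position 3: CCT, CCC, CCA → 3 synonymous.
Total: 0 + 0 + 3 = 3.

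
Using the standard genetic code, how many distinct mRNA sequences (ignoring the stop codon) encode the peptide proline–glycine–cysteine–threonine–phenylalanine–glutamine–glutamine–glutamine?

2048

Pro: 4 codons.
Gly: 4 codons.
Cys: 2 codons.
Thr: 4 codons.
Phe: 2 codons.
Gln: 2 codons.
Gln: 2 codons.
Gln: 2 codons.
4 × 4 × 2 × 4 × 2 × 2 × 2 × 2 = 2048.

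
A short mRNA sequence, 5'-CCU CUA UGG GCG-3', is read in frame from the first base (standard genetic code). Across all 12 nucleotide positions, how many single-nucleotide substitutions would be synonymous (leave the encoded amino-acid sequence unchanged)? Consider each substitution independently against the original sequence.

10

Codon 1 (CCU, Pro): 3 synonymous substitutions.
Codon 2 (CUA, Leu): 4 synonymous substitutions.
Codon 3 (UGG, Trp): 0 synonymous substitutions.
Codon 4 (GCG, Ala): 3 synonymous substitutions.
Total: 3 + 4 + 0 + 3 = 10.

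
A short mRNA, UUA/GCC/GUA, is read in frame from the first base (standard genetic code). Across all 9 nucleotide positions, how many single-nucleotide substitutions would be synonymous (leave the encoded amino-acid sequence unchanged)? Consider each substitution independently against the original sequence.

8

Codon 1 (UUA, Leu): 2 synonymous substitutions.
Codon 2 (GCC, Ala): 3 synonymous substitutions.
Codon 3 (GUA, Val): 3 synonymous substitutions.
Total: 2 + 3 + 3 = 8.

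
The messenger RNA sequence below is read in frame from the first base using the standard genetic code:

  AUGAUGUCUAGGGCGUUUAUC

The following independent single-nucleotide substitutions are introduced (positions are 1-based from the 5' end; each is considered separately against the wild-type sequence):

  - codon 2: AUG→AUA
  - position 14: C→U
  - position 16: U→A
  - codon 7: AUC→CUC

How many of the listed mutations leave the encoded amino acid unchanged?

Codon 2: AUG (Met) → AUA (Ile) — missense.
Codon 5: GCG (Ala) → GUG (Val) — missense.
Codon 6: UUU (Phe) → AUU (Ile) — missense.
Codon 7: AUC (Ile) → CUC (Leu) — missense.
Synonymous: 0 of 4.

0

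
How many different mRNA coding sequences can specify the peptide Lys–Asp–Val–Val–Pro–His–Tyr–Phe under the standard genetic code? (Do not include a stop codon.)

2048

Lys: 2 codons.
Asp: 2 codons.
Val: 4 codons.
Val: 4 codons.
Pro: 4 codons.
His: 2 codons.
Tyr: 2 codons.
Phe: 2 codons.
2 × 2 × 4 × 4 × 4 × 2 × 2 × 2 = 2048.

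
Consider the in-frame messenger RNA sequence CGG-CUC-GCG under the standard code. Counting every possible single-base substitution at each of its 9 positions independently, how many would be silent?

Codon 1 (CGG, Arg): 4 synonymous substitutions.
Codon 2 (CUC, Leu): 3 synonymous substitutions.
Codon 3 (GCG, Ala): 3 synonymous substitutions.
Total: 4 + 3 + 3 = 10.

10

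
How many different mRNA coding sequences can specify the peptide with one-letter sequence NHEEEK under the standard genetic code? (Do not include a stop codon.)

Asn: 2 codons.
His: 2 codons.
Glu: 2 codons.
Glu: 2 codons.
Glu: 2 codons.
Lys: 2 codons.
2 × 2 × 2 × 2 × 2 × 2 = 64.

64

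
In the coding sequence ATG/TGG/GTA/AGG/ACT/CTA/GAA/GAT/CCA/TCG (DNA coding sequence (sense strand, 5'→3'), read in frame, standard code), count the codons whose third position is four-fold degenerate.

5

Codon 1 ATG (Met): third position 1-fold.
Codon 2 TGG (Trp): third position 1-fold.
Codon 3 GTA (Val): third position 4-fold.
Codon 4 AGG (Arg): third position 2-fold.
Codon 5 ACT (Thr): third position 4-fold.
Codon 6 CTA (Leu): third position 4-fold.
Codon 7 GAA (Glu): third position 2-fold.
Codon 8 GAT (Asp): third position 2-fold.
Codon 9 CCA (Pro): third position 4-fold.
Codon 10 TCG (Ser): third position 4-fold.
Four-fold degenerate third positions: 5.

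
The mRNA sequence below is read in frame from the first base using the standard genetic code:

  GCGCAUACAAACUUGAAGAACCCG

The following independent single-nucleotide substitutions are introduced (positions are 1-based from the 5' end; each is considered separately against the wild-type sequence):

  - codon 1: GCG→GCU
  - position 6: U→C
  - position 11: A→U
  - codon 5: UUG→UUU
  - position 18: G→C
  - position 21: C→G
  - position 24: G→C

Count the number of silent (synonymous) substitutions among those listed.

3

Codon 1: GCG (Ala) → GCU (Ala) — synonymous.
Codon 2: CAU (His) → CAC (His) — synonymous.
Codon 4: AAC (Asn) → AUC (Ile) — missense.
Codon 5: UUG (Leu) → UUU (Phe) — missense.
Codon 6: AAG (Lys) → AAC (Asn) — missense.
Codon 7: AAC (Asn) → AAG (Lys) — missense.
Codon 8: CCG (Pro) → CCC (Pro) — synonymous.
Synonymous: 3 of 7.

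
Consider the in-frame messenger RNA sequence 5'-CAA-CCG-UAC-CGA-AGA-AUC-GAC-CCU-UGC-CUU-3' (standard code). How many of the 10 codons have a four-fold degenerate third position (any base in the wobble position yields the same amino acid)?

4

Codon 1 CAA (Gln): third position 2-fold.
Codon 2 CCG (Pro): third position 4-fold.
Codon 3 UAC (Tyr): third position 2-fold.
Codon 4 CGA (Arg): third position 4-fold.
Codon 5 AGA (Arg): third position 2-fold.
Codon 6 AUC (Ile): third position 3-fold.
Codon 7 GAC (Asp): third position 2-fold.
Codon 8 CCU (Pro): third position 4-fold.
Codon 9 UGC (Cys): third position 2-fold.
Codon 10 CUU (Leu): third position 4-fold.
Four-fold degenerate third positions: 4.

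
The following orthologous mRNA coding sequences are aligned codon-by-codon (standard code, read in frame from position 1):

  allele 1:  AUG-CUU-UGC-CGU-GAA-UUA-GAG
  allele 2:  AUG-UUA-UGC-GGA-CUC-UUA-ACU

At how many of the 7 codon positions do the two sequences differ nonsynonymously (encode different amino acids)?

Codon 1: AUG Met / AUG Met — identical.
Codon 2: CUU Leu / UUA Leu — synonymous.
Codon 3: UGC Cys / UGC Cys — identical.
Codon 4: CGU Arg / GGA Gly — nonsynonymous.
Codon 5: GAA Glu / CUC Leu — nonsynonymous.
Codon 6: UUA Leu / UUA Leu — identical.
Codon 7: GAG Glu / ACU Thr — nonsynonymous.
Nonsynonymous differences: 3.

3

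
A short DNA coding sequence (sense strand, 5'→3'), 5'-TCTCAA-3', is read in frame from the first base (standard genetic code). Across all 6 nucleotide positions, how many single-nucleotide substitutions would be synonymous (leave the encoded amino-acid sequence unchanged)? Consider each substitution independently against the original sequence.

Codon 1 (TCT, Ser): 3 synonymous substitutions.
Codon 2 (CAA, Gln): 1 synonymous substitution.
Total: 3 + 1 = 4.

4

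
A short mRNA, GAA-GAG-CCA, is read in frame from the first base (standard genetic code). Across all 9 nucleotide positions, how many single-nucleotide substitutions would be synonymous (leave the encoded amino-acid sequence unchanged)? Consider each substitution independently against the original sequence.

5

Codon 1 (GAA, Glu): 1 synonymous substitution.
Codon 2 (GAG, Glu): 1 synonymous substitution.
Codon 3 (CCA, Pro): 3 synonymous substitutions.
Total: 1 + 1 + 3 = 5.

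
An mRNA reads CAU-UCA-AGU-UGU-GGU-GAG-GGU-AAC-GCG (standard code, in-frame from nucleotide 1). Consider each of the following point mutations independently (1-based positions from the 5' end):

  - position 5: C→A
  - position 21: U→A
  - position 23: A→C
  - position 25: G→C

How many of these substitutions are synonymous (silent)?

1

Codon 2: UCA (Ser) → UAA (Stop) — nonsense.
Codon 7: GGU (Gly) → GGA (Gly) — synonymous.
Codon 8: AAC (Asn) → ACC (Thr) — missense.
Codon 9: GCG (Ala) → CCG (Pro) — missense.
Synonymous: 1 of 4.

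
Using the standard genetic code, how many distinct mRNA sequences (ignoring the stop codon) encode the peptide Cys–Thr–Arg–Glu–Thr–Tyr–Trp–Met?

Cys: 2 codons.
Thr: 4 codons.
Arg: 6 codons.
Glu: 2 codons.
Thr: 4 codons.
Tyr: 2 codons.
Trp: 1 codon.
Met: 1 codon.
2 × 4 × 6 × 2 × 4 × 2 × 1 × 1 = 768.

768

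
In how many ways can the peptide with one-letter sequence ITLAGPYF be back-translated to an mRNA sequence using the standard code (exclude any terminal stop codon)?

18432

Ile: 3 codons.
Thr: 4 codons.
Leu: 6 codons.
Ala: 4 codons.
Gly: 4 codons.
Pro: 4 codons.
Tyr: 2 codons.
Phe: 2 codons.
3 × 4 × 6 × 4 × 4 × 4 × 2 × 2 = 18432.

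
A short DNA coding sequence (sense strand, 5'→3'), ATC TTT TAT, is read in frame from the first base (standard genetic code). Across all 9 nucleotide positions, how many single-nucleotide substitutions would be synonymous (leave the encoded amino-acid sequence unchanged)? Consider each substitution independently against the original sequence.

4

Codon 1 (ATC, Ile): 2 synonymous substitutions.
Codon 2 (TTT, Phe): 1 synonymous substitution.
Codon 3 (TAT, Tyr): 1 synonymous substitution.
Total: 2 + 1 + 1 = 4.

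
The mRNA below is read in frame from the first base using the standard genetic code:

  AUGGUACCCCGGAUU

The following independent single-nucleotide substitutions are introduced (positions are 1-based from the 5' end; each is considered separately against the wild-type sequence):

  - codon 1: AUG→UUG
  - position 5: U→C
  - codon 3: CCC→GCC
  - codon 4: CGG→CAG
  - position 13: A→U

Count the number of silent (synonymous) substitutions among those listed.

Codon 1: AUG (Met) → UUG (Leu) — missense.
Codon 2: GUA (Val) → GCA (Ala) — missense.
Codon 3: CCC (Pro) → GCC (Ala) — missense.
Codon 4: CGG (Arg) → CAG (Gln) — missense.
Codon 5: AUU (Ile) → UUU (Phe) — missense.
Synonymous: 0 of 5.

0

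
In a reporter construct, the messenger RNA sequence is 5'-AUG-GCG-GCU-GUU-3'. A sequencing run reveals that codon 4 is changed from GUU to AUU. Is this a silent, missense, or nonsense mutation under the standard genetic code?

missense

Position 10 falls in codon 4: GUU → Val.
After the substitution the codon is AUU → Ile.
Val ≠ Ile, so this is a missense mutation.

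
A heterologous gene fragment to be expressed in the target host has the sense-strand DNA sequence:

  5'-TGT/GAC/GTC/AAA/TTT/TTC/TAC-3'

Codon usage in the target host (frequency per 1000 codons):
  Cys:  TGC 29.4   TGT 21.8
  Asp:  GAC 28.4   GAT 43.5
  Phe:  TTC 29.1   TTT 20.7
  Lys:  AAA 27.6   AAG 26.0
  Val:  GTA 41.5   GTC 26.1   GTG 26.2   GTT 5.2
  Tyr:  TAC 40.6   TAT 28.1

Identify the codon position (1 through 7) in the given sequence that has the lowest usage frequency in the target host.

Codon 1 TGT (Cys): 21.8 per 1000.
Codon 2 GAC (Asp): 28.4 per 1000.
Codon 3 GTC (Val): 26.1 per 1000.
Codon 4 AAA (Lys): 27.6 per 1000.
Codon 5 TTT (Phe): 20.7 per 1000.
Codon 6 TTC (Phe): 29.1 per 1000.
Codon 7 TAC (Tyr): 40.6 per 1000.
Lowest frequency is 20.7 at codon 5.

5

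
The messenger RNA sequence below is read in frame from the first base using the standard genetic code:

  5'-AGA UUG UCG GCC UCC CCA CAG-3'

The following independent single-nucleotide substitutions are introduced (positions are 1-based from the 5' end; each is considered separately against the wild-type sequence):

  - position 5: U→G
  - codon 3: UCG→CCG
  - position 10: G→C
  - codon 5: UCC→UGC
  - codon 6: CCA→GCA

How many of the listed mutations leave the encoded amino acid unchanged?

Codon 2: UUG (Leu) → UGG (Trp) — missense.
Codon 3: UCG (Ser) → CCG (Pro) — missense.
Codon 4: GCC (Ala) → CCC (Pro) — missense.
Codon 5: UCC (Ser) → UGC (Cys) — missense.
Codon 6: CCA (Pro) → GCA (Ala) — missense.
Synonymous: 0 of 5.

0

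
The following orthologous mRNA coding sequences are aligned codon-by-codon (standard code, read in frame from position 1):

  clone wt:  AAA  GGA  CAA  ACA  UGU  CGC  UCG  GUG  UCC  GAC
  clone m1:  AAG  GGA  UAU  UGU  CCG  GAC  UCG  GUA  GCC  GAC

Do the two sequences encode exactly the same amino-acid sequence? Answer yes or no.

no

Codon 1: AAA Lys / AAG Lys — synonymous.
Codon 2: GGA Gly / GGA Gly — identical.
Codon 3: CAA Gln / UAU Tyr — nonsynonymous.
Codon 4: ACA Thr / UGU Cys — nonsynonymous.
Codon 5: UGU Cys / CCG Pro — nonsynonymous.
Codon 6: CGC Arg / GAC Asp — nonsynonymous.
Codon 7: UCG Ser / UCG Ser — identical.
Codon 8: GUG Val / GUA Val — synonymous.
Codon 9: UCC Ser / GCC Ala — nonsynonymous.
Codon 10: GAC Asp / GAC Asp — identical.
Nonsynonymous differences: 5 → different protein.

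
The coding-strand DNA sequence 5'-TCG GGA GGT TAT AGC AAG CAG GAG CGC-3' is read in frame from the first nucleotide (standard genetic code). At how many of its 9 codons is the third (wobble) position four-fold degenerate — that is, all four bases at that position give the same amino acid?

4

Codon 1 TCG (Ser): third position 4-fold.
Codon 2 GGA (Gly): third position 4-fold.
Codon 3 GGT (Gly): third position 4-fold.
Codon 4 TAT (Tyr): third position 2-fold.
Codon 5 AGC (Ser): third position 2-fold.
Codon 6 AAG (Lys): third position 2-fold.
Codon 7 CAG (Gln): third position 2-fold.
Codon 8 GAG (Glu): third position 2-fold.
Codon 9 CGC (Arg): third position 4-fold.
Four-fold degenerate third positions: 4.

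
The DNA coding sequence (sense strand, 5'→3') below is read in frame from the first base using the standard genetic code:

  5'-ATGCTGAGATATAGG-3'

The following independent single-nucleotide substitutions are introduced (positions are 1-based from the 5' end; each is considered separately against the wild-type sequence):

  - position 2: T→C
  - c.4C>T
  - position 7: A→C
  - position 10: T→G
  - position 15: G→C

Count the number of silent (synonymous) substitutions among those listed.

Codon 1: ATG (Met) → ACG (Thr) — missense.
Codon 2: CTG (Leu) → TTG (Leu) — synonymous.
Codon 3: AGA (Arg) → CGA (Arg) — synonymous.
Codon 4: TAT (Tyr) → GAT (Asp) — missense.
Codon 5: AGG (Arg) → AGC (Ser) — missense.
Synonymous: 2 of 5.

2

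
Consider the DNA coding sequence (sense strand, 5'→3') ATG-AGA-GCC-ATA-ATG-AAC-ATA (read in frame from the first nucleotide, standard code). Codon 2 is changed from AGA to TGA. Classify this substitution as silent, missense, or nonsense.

nonsense

Position 4 falls in codon 2: AGA → Arg.
After the substitution the codon is TGA → Stop.
The new codon is a stop codon, so this is a nonsense mutation.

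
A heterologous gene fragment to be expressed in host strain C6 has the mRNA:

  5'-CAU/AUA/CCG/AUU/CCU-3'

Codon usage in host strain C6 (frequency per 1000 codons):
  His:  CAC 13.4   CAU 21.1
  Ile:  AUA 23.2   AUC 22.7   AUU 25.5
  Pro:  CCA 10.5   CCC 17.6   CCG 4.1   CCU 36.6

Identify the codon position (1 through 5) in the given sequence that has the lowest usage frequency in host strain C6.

Codon 1 CAU (His): 21.1 per 1000.
Codon 2 AUA (Ile): 23.2 per 1000.
Codon 3 CCG (Pro): 4.1 per 1000.
Codon 4 AUU (Ile): 25.5 per 1000.
Codon 5 CCU (Pro): 36.6 per 1000.
Lowest frequency is 4.1 at codon 3.

3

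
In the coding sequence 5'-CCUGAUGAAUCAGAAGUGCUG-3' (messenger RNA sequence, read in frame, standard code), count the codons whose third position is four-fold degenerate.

4

Codon 1 CCU (Pro): third position 4-fold.
Codon 2 GAU (Asp): third position 2-fold.
Codon 3 GAA (Glu): third position 2-fold.
Codon 4 UCA (Ser): third position 4-fold.
Codon 5 GAA (Glu): third position 2-fold.
Codon 6 GUG (Val): third position 4-fold.
Codon 7 CUG (Leu): third position 4-fold.
Four-fold degenerate third positions: 4.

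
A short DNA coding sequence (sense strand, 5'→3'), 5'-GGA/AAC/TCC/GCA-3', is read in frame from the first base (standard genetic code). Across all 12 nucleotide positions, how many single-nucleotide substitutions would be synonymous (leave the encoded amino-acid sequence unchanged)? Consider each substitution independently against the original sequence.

Codon 1 (GGA, Gly): 3 synonymous substitutions.
Codon 2 (AAC, Asn): 1 synonymous substitution.
Codon 3 (TCC, Ser): 3 synonymous substitutions.
Codon 4 (GCA, Ala): 3 synonymous substitutions.
Total: 3 + 1 + 3 + 3 = 10.

10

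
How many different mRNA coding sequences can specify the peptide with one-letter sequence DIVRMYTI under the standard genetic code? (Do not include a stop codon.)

3456

Asp: 2 codons.
Ile: 3 codons.
Val: 4 codons.
Arg: 6 codons.
Met: 1 codon.
Tyr: 2 codons.
Thr: 4 codons.
Ile: 3 codons.
2 × 3 × 4 × 6 × 1 × 2 × 4 × 3 = 3456.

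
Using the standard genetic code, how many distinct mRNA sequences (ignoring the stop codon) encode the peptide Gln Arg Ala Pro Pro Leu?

Gln: 2 codons.
Arg: 6 codons.
Ala: 4 codons.
Pro: 4 codons.
Pro: 4 codons.
Leu: 6 codons.
2 × 6 × 4 × 4 × 4 × 6 = 4608.

4608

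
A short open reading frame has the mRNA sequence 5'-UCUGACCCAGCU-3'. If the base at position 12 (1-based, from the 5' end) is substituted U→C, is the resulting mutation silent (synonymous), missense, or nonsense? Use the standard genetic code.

silent

Position 12 falls in codon 4: GCU → Ala.
After the substitution the codon is GCC → Ala.
Both encode Ala, so the change is synonymous.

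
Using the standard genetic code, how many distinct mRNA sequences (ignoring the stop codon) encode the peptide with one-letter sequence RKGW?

48

Arg: 6 codons.
Lys: 2 codons.
Gly: 4 codons.
Trp: 1 codon.
6 × 2 × 4 × 1 = 48.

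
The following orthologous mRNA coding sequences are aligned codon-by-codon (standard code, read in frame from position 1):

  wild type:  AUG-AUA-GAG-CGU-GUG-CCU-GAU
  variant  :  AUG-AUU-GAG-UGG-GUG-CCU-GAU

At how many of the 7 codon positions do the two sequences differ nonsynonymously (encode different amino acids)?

1

Codon 1: AUG Met / AUG Met — identical.
Codon 2: AUA Ile / AUU Ile — synonymous.
Codon 3: GAG Glu / GAG Glu — identical.
Codon 4: CGU Arg / UGG Trp — nonsynonymous.
Codon 5: GUG Val / GUG Val — identical.
Codon 6: CCU Pro / CCU Pro — identical.
Codon 7: GAU Asp / GAU Asp — identical.
Nonsynonymous differences: 1.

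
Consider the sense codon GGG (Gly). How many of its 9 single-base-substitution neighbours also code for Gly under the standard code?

3

Position 1: none → 0 synonymous.
Position 2: none → 0 synonymous.
Position 3: GGU, GGC, GGA → 3 synonymous.
Total: 0 + 0 + 3 = 3.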